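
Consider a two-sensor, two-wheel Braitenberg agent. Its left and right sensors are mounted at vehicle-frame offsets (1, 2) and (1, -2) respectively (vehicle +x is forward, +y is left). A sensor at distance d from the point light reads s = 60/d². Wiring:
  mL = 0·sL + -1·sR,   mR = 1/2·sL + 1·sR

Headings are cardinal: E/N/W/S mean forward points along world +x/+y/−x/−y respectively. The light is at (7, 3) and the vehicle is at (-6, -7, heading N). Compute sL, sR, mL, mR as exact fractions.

10/51 30/101 -30/101 2035/5151

left sensor world pos  = (-8, -6); dL² = 306
right sensor world pos = (-4, -6); dR² = 202
sL = 60/306 = 10/51
sR = 60/202 = 30/101
mL = 0·sL + -1·sR = -30/101
mR = 1/2·sL + 1·sR = 2035/5151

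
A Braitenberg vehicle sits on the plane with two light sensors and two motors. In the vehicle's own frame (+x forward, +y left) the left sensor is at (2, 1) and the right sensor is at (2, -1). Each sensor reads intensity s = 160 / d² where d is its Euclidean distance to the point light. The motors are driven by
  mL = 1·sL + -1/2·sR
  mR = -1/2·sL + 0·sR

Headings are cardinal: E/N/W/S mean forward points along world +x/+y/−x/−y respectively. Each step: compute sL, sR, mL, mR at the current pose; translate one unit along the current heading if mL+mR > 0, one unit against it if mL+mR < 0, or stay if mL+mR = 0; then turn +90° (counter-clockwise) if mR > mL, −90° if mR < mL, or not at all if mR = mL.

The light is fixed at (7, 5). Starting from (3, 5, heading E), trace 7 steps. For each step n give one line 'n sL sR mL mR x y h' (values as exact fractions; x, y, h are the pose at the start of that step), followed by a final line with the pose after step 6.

0 32 32 16 -16 3 5 E
1 160/13 160/29 3600/377 -80/13 3 5 S
2 4 40/9 16/9 -2 3 4 W
3 160/17 32 -112/17 -80/17 4 4 N
4 80/17 80/13 360/221 -40/17 4 3 W
5 160/9 160 -560/9 -80/9 5 3 N
6 5 8 1 -5/2 5 2 W
final 6 2 N

n=0: pose=(3,5,E); sL=32, sR=32; mL=16, mR=-16; mL+mR=0 → advance +0; mR−mL=-32 → turn -1·90°
n=1: pose=(3,5,S); sL=160/13, sR=160/29; mL=3600/377, mR=-80/13; mL+mR=1280/377 → advance +1; mR−mL=-5920/377 → turn -1·90°
n=2: pose=(3,4,W); sL=4, sR=40/9; mL=16/9, mR=-2; mL+mR=-2/9 → advance -1; mR−mL=-34/9 → turn -1·90°
n=3: pose=(4,4,N); sL=160/17, sR=32; mL=-112/17, mR=-80/17; mL+mR=-192/17 → advance -1; mR−mL=32/17 → turn +1·90°
n=4: pose=(4,3,W); sL=80/17, sR=80/13; mL=360/221, mR=-40/17; mL+mR=-160/221 → advance -1; mR−mL=-880/221 → turn -1·90°
n=5: pose=(5,3,N); sL=160/9, sR=160; mL=-560/9, mR=-80/9; mL+mR=-640/9 → advance -1; mR−mL=160/3 → turn +1·90°
n=6: pose=(5,2,W); sL=5, sR=8; mL=1, mR=-5/2; mL+mR=-3/2 → advance -1; mR−mL=-7/2 → turn -1·90°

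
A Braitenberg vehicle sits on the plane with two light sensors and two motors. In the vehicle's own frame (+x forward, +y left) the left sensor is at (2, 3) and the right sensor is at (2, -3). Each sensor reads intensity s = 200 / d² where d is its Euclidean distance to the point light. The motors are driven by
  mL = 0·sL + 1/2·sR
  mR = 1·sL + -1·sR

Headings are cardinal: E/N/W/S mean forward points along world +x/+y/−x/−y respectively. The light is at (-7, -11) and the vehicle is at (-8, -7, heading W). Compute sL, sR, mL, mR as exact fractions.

20 100/29 50/29 480/29

left sensor world pos  = (-10, -10); dL² = 10
right sensor world pos = (-10, -4); dR² = 58
sL = 200/10 = 20
sR = 200/58 = 100/29
mL = 0·sL + 1/2·sR = 50/29
mR = 1·sL + -1·sR = 480/29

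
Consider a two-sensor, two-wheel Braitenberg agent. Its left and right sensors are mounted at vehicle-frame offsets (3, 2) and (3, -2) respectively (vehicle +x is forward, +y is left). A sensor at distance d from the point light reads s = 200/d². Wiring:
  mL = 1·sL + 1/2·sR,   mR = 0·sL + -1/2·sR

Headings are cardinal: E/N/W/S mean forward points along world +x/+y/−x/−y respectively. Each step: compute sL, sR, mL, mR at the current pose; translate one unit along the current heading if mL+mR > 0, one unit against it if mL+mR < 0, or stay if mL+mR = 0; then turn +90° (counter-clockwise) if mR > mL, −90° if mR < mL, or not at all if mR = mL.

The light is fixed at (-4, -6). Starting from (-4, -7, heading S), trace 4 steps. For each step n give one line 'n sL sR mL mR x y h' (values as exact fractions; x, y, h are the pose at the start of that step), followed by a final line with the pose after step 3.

0 10 10 15 -5 -4 -7 S
1 8 200/9 172/9 -100/9 -4 -8 W
2 20 100 70 -50 -5 -8 N
3 40 200/13 620/13 -100/13 -5 -7 E
final -4 -7 S

n=0: pose=(-4,-7,S); sL=10, sR=10; mL=15, mR=-5; mL+mR=10 → advance +1; mR−mL=-20 → turn -1·90°
n=1: pose=(-4,-8,W); sL=8, sR=200/9; mL=172/9, mR=-100/9; mL+mR=8 → advance +1; mR−mL=-272/9 → turn -1·90°
n=2: pose=(-5,-8,N); sL=20, sR=100; mL=70, mR=-50; mL+mR=20 → advance +1; mR−mL=-120 → turn -1·90°
n=3: pose=(-5,-7,E); sL=40, sR=200/13; mL=620/13, mR=-100/13; mL+mR=40 → advance +1; mR−mL=-720/13 → turn -1·90°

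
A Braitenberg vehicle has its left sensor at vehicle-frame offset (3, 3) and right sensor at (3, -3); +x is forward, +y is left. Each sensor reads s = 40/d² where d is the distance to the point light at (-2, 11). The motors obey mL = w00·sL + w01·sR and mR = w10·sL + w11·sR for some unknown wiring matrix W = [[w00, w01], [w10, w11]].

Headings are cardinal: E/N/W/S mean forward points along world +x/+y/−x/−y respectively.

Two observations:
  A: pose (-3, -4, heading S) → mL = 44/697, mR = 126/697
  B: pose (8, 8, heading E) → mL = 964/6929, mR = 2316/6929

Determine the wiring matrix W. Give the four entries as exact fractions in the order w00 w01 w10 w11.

obs A: pose=(-3,-4,S) → sL=5/41, sR=2/17, mL=44/697, mR=126/697
obs B: pose=(8,8,E) → sL=40/169, sR=8/41, mL=964/6929, mR=2316/6929
sensor matrix S = [[5/41, 2/17], [40/169, 8/41]]; det S = -19560/4829513
solve [mL_A; mL_B] = S·[w00; w01] and [mR_A; mR_B] = S·[w10; w11]:
  w00 = 1, w01 = -1/2, w10 = 1, w11 = 1/2

1 -1/2 1 1/2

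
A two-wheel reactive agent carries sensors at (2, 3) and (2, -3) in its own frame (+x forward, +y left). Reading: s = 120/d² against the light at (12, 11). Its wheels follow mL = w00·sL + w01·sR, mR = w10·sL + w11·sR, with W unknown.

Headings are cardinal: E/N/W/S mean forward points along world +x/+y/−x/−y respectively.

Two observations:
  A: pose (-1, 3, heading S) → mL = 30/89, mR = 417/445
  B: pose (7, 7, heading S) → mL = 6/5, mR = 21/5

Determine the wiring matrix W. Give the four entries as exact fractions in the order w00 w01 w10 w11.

0 1 1 1

obs A: pose=(-1,3,S) → sL=3/5, sR=30/89, mL=30/89, mR=417/445
obs B: pose=(7,7,S) → sL=3, sR=6/5, mL=6/5, mR=21/5
sensor matrix S = [[3/5, 30/89], [3, 6/5]]; det S = -648/2225
solve [mL_A; mL_B] = S·[w00; w01] and [mR_A; mR_B] = S·[w10; w11]:
  w00 = 0, w01 = 1, w10 = 1, w11 = 1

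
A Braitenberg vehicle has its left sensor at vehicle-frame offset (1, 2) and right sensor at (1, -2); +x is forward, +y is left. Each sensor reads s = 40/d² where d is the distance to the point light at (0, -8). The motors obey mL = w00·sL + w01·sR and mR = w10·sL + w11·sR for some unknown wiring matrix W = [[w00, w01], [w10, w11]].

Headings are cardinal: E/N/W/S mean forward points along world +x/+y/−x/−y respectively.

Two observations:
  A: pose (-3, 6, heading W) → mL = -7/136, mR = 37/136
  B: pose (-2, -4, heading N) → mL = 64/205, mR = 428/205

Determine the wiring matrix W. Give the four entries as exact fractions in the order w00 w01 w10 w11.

obs A: pose=(-3,6,W) → sL=1/4, sR=5/34, mL=-7/136, mR=37/136
obs B: pose=(-2,-4,N) → sL=40/41, sR=8/5, mL=64/205, mR=428/205
sensor matrix S = [[1/4, 5/34], [40/41, 8/5]]; det S = 894/3485
solve [mL_A; mL_B] = S·[w00; w01] and [mR_A; mR_B] = S·[w10; w11]:
  w00 = -1/2, w01 = 1/2, w10 = 1/2, w11 = 1

-1/2 1/2 1/2 1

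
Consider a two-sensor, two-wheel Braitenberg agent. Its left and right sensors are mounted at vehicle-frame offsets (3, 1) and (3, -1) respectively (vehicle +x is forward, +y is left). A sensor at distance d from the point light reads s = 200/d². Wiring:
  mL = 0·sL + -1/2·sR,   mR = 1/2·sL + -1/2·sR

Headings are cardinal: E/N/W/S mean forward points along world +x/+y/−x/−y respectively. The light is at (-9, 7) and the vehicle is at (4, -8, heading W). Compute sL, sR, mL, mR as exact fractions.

left sensor world pos  = (1, -9); dL² = 356
right sensor world pos = (1, -7); dR² = 296
sL = 200/356 = 50/89
sR = 200/296 = 25/37
mL = 0·sL + -1/2·sR = -25/74
mR = 1/2·sL + -1/2·sR = -375/6586

50/89 25/37 -25/74 -375/6586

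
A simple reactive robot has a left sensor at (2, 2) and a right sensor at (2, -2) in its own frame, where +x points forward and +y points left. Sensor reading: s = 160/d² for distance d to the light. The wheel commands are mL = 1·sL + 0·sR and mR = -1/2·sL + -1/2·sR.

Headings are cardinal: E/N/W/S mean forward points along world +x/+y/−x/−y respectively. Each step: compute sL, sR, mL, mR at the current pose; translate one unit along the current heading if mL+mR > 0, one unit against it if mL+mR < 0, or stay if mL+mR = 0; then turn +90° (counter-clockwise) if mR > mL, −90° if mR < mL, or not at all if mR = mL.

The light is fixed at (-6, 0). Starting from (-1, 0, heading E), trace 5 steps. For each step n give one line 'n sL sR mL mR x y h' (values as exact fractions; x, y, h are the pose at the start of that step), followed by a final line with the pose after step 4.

n=0: pose=(-1,0,E); sL=160/53, sR=160/53; mL=160/53, mR=-160/53; mL+mR=0 → advance +0; mR−mL=-320/53 → turn -1·90°
n=1: pose=(-1,0,S); sL=160/53, sR=160/13; mL=160/53, mR=-5280/689; mL+mR=-3200/689 → advance -1; mR−mL=-7360/689 → turn -1·90°
n=2: pose=(-1,1,W); sL=16, sR=80/9; mL=16, mR=-112/9; mL+mR=32/9 → advance +1; mR−mL=-256/9 → turn -1·90°
n=3: pose=(-2,1,N); sL=160/13, sR=32/9; mL=160/13, mR=-928/117; mL+mR=512/117 → advance +1; mR−mL=-2368/117 → turn -1·90°
n=4: pose=(-2,2,E); sL=40/13, sR=40/9; mL=40/13, mR=-440/117; mL+mR=-80/117 → advance -1; mR−mL=-800/117 → turn -1·90°

0 160/53 160/53 160/53 -160/53 -1 0 E
1 160/53 160/13 160/53 -5280/689 -1 0 S
2 16 80/9 16 -112/9 -1 1 W
3 160/13 32/9 160/13 -928/117 -2 1 N
4 40/13 40/9 40/13 -440/117 -2 2 E
final -3 2 S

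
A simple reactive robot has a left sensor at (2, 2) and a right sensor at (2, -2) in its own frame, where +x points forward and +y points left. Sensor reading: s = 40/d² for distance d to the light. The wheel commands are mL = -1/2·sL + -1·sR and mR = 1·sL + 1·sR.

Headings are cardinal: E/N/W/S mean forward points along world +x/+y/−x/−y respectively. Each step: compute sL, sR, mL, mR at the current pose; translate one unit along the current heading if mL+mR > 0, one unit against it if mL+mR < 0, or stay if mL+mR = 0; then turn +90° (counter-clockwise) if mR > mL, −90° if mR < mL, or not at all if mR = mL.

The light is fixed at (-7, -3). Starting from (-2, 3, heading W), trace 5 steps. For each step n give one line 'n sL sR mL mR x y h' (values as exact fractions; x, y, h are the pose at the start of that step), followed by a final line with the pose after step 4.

n=0: pose=(-2,3,W); sL=8/5, sR=40/73; mL=-492/365, mR=784/365; mL+mR=4/5 → advance +1; mR−mL=1276/365 → turn +1·90°
n=1: pose=(-3,3,S); sL=10/13, sR=2; mL=-31/13, mR=36/13; mL+mR=5/13 → advance +1; mR−mL=67/13 → turn +1·90°
n=2: pose=(-3,2,E); sL=8/17, sR=8/9; mL=-172/153, mR=208/153; mL+mR=4/17 → advance +1; mR−mL=380/153 → turn +1·90°
n=3: pose=(-2,2,N); sL=20/29, sR=20/49; mL=-1070/1421, mR=1560/1421; mL+mR=10/29 → advance +1; mR−mL=2630/1421 → turn +1·90°
n=4: pose=(-2,3,W); sL=8/5, sR=40/73; mL=-492/365, mR=784/365; mL+mR=4/5 → advance +1; mR−mL=1276/365 → turn +1·90°

0 8/5 40/73 -492/365 784/365 -2 3 W
1 10/13 2 -31/13 36/13 -3 3 S
2 8/17 8/9 -172/153 208/153 -3 2 E
3 20/29 20/49 -1070/1421 1560/1421 -2 2 N
4 8/5 40/73 -492/365 784/365 -2 3 W
final -3 3 S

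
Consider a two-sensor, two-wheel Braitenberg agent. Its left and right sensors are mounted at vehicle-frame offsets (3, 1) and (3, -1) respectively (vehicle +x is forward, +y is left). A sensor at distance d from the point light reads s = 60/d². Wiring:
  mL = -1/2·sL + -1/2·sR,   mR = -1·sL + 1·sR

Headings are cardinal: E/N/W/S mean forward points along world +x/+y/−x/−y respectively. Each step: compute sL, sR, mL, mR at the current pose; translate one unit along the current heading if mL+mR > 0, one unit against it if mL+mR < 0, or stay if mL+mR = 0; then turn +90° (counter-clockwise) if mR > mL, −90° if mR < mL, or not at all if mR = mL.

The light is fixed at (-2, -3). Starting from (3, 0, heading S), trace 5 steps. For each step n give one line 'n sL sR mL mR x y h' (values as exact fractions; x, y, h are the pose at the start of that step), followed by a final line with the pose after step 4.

0 5/3 15/4 -65/24 25/12 3 0 S
1 60/89 60/73 -4860/6497 960/6497 3 1 E
2 30/29 30/37 -990/1073 -240/1073 2 1 N
3 12 60/17 -132/17 -144/17 2 0 W
4 15/13 5/6 -155/156 -25/78 3 0 N
final 3 -1 W

n=0: pose=(3,0,S); sL=5/3, sR=15/4; mL=-65/24, mR=25/12; mL+mR=-5/8 → advance -1; mR−mL=115/24 → turn +1·90°
n=1: pose=(3,1,E); sL=60/89, sR=60/73; mL=-4860/6497, mR=960/6497; mL+mR=-3900/6497 → advance -1; mR−mL=5820/6497 → turn +1·90°
n=2: pose=(2,1,N); sL=30/29, sR=30/37; mL=-990/1073, mR=-240/1073; mL+mR=-1230/1073 → advance -1; mR−mL=750/1073 → turn +1·90°
n=3: pose=(2,0,W); sL=12, sR=60/17; mL=-132/17, mR=-144/17; mL+mR=-276/17 → advance -1; mR−mL=-12/17 → turn -1·90°
n=4: pose=(3,0,N); sL=15/13, sR=5/6; mL=-155/156, mR=-25/78; mL+mR=-205/156 → advance -1; mR−mL=35/52 → turn +1·90°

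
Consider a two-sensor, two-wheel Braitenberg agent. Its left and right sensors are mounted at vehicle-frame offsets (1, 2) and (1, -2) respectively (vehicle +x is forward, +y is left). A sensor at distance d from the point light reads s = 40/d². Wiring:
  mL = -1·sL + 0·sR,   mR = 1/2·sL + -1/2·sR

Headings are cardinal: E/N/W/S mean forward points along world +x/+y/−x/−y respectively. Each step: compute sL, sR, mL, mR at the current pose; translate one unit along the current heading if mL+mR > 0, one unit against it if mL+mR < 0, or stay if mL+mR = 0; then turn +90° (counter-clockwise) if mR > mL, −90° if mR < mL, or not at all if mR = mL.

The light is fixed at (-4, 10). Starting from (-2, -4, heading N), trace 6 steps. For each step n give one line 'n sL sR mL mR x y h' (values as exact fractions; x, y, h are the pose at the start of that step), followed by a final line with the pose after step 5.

n=0: pose=(-2,-4,N); sL=40/169, sR=8/37; mL=-40/169, mR=64/6253; mL+mR=-1416/6253 → advance -1; mR−mL=1544/6253 → turn +1·90°
n=1: pose=(-2,-5,W); sL=4/29, sR=4/17; mL=-4/29, mR=-24/493; mL+mR=-92/493 → advance -1; mR−mL=44/493 → turn +1·90°
n=2: pose=(-1,-5,S); sL=40/281, sR=40/257; mL=-40/281, mR=-480/72217; mL+mR=-10760/72217 → advance -1; mR−mL=9800/72217 → turn +1·90°
n=3: pose=(-1,-4,E); sL=1/4, sR=5/34; mL=-1/4, mR=7/136; mL+mR=-27/136 → advance -1; mR−mL=41/136 → turn +1·90°
n=4: pose=(-2,-4,N); sL=40/169, sR=8/37; mL=-40/169, mR=64/6253; mL+mR=-1416/6253 → advance -1; mR−mL=1544/6253 → turn +1·90°
n=5: pose=(-2,-5,W); sL=4/29, sR=4/17; mL=-4/29, mR=-24/493; mL+mR=-92/493 → advance -1; mR−mL=44/493 → turn +1·90°

0 40/169 8/37 -40/169 64/6253 -2 -4 N
1 4/29 4/17 -4/29 -24/493 -2 -5 W
2 40/281 40/257 -40/281 -480/72217 -1 -5 S
3 1/4 5/34 -1/4 7/136 -1 -4 E
4 40/169 8/37 -40/169 64/6253 -2 -4 N
5 4/29 4/17 -4/29 -24/493 -2 -5 W
final -1 -5 S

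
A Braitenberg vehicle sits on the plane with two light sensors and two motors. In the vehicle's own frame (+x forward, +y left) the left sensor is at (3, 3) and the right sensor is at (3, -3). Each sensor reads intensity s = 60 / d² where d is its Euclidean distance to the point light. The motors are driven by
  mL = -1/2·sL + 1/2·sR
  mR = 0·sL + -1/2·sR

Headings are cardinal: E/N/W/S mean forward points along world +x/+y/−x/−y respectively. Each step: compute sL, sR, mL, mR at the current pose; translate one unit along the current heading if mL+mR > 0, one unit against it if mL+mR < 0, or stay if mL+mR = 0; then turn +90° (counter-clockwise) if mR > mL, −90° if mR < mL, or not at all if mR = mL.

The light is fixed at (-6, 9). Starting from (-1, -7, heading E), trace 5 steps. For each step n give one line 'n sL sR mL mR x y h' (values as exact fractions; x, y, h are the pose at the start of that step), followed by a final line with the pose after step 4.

n=0: pose=(-1,-7,E); sL=60/233, sR=12/85; mL=-1152/19805, mR=-6/85; mL+mR=-30/233 → advance -1; mR−mL=-246/19805 → turn -1·90°
n=1: pose=(-2,-7,S); sL=6/41, sR=30/181; mL=72/7421, mR=-15/181; mL+mR=-3/41 → advance -1; mR−mL=-687/7421 → turn -1·90°
n=2: pose=(-2,-6,W); sL=12/65, sR=12/29; mL=216/1885, mR=-6/29; mL+mR=-6/65 → advance -1; mR−mL=-606/1885 → turn -1·90°
n=3: pose=(-1,-6,N); sL=15/37, sR=15/52; mL=-225/3848, mR=-15/104; mL+mR=-15/74 → advance -1; mR−mL=-165/1924 → turn -1·90°
n=4: pose=(-1,-7,E); sL=60/233, sR=12/85; mL=-1152/19805, mR=-6/85; mL+mR=-30/233 → advance -1; mR−mL=-246/19805 → turn -1·90°

0 60/233 12/85 -1152/19805 -6/85 -1 -7 E
1 6/41 30/181 72/7421 -15/181 -2 -7 S
2 12/65 12/29 216/1885 -6/29 -2 -6 W
3 15/37 15/52 -225/3848 -15/104 -1 -6 N
4 60/233 12/85 -1152/19805 -6/85 -1 -7 E
final -2 -7 S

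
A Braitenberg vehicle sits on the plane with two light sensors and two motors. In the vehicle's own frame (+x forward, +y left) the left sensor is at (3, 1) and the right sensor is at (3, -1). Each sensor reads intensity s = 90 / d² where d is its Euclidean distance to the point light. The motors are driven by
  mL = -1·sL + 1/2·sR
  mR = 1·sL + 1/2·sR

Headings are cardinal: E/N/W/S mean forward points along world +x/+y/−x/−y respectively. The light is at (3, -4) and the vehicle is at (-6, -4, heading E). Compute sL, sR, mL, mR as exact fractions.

90/37 90/37 -45/37 135/37

left sensor world pos  = (-3, -3); dL² = 37
right sensor world pos = (-3, -5); dR² = 37
sL = 90/37 = 90/37
sR = 90/37 = 90/37
mL = -1·sL + 1/2·sR = -45/37
mR = 1·sL + 1/2·sR = 135/37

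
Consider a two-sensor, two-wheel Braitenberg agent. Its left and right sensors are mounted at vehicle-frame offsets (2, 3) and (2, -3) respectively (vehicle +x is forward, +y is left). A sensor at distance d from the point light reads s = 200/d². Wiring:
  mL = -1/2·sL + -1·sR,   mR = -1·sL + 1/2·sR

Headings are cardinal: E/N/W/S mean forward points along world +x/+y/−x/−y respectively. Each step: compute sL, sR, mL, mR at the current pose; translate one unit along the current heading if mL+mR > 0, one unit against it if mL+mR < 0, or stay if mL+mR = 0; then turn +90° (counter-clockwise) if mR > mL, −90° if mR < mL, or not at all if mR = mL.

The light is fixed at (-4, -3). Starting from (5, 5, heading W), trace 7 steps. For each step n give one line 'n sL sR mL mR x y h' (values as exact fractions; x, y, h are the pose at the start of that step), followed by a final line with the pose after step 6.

0 100/37 20/17 -1590/629 -1330/629 5 5 W
1 40/41 40/17 -1980/697 140/697 6 5 S
2 25/36 10/9 -35/24 -5/36 6 6 E
3 200/157 40/53 -11580/8321 -7460/8321 5 6 N
4 100/37 20/17 -1590/629 -1330/629 5 5 W
5 40/41 40/17 -1980/697 140/697 6 5 S
6 25/36 10/9 -35/24 -5/36 6 6 E
final 5 6 N

n=0: pose=(5,5,W); sL=100/37, sR=20/17; mL=-1590/629, mR=-1330/629; mL+mR=-2920/629 → advance -1; mR−mL=260/629 → turn +1·90°
n=1: pose=(6,5,S); sL=40/41, sR=40/17; mL=-1980/697, mR=140/697; mL+mR=-1840/697 → advance -1; mR−mL=2120/697 → turn +1·90°
n=2: pose=(6,6,E); sL=25/36, sR=10/9; mL=-35/24, mR=-5/36; mL+mR=-115/72 → advance -1; mR−mL=95/72 → turn +1·90°
n=3: pose=(5,6,N); sL=200/157, sR=40/53; mL=-11580/8321, mR=-7460/8321; mL+mR=-19040/8321 → advance -1; mR−mL=4120/8321 → turn +1·90°
n=4: pose=(5,5,W); sL=100/37, sR=20/17; mL=-1590/629, mR=-1330/629; mL+mR=-2920/629 → advance -1; mR−mL=260/629 → turn +1·90°
n=5: pose=(6,5,S); sL=40/41, sR=40/17; mL=-1980/697, mR=140/697; mL+mR=-1840/697 → advance -1; mR−mL=2120/697 → turn +1·90°
n=6: pose=(6,6,E); sL=25/36, sR=10/9; mL=-35/24, mR=-5/36; mL+mR=-115/72 → advance -1; mR−mL=95/72 → turn +1·90°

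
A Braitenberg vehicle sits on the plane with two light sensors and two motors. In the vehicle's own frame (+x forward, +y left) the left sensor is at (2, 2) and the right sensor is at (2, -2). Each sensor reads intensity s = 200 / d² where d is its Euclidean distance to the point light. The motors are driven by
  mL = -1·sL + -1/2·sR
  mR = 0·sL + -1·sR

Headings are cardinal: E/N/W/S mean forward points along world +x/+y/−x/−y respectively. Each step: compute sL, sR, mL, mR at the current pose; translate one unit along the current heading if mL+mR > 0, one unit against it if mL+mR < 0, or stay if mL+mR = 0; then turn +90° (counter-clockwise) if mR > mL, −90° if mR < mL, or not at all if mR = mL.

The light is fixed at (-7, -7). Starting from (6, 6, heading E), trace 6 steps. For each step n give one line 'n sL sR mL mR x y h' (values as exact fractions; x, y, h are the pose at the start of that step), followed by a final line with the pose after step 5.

0 4/9 100/173 -1142/1557 -100/173 6 6 E
1 8/13 200/421 -4668/5473 -200/421 5 6 N
2 1 25/37 -99/74 -25/37 5 5 W
3 8/13 200/221 -236/221 -200/221 6 5 S
4 4/9 100/173 -1142/1557 -100/173 6 6 E
5 8/13 200/421 -4668/5473 -200/421 5 6 N
final 5 5 W

n=0: pose=(6,6,E); sL=4/9, sR=100/173; mL=-1142/1557, mR=-100/173; mL+mR=-2042/1557 → advance -1; mR−mL=242/1557 → turn +1·90°
n=1: pose=(5,6,N); sL=8/13, sR=200/421; mL=-4668/5473, mR=-200/421; mL+mR=-7268/5473 → advance -1; mR−mL=2068/5473 → turn +1·90°
n=2: pose=(5,5,W); sL=1, sR=25/37; mL=-99/74, mR=-25/37; mL+mR=-149/74 → advance -1; mR−mL=49/74 → turn +1·90°
n=3: pose=(6,5,S); sL=8/13, sR=200/221; mL=-236/221, mR=-200/221; mL+mR=-436/221 → advance -1; mR−mL=36/221 → turn +1·90°
n=4: pose=(6,6,E); sL=4/9, sR=100/173; mL=-1142/1557, mR=-100/173; mL+mR=-2042/1557 → advance -1; mR−mL=242/1557 → turn +1·90°
n=5: pose=(5,6,N); sL=8/13, sR=200/421; mL=-4668/5473, mR=-200/421; mL+mR=-7268/5473 → advance -1; mR−mL=2068/5473 → turn +1·90°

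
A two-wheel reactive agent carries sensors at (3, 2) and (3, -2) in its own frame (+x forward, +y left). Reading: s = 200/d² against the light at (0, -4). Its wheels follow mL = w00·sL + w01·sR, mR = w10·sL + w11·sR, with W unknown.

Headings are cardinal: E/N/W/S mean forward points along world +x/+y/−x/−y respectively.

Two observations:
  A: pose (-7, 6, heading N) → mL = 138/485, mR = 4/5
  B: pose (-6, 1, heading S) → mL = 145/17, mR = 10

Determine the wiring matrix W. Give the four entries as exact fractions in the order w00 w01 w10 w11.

obs A: pose=(-7,6,N) → sL=4/5, sR=100/97, mL=138/485, mR=4/5
obs B: pose=(-6,1,S) → sL=10, sR=50/17, mL=145/17, mR=10
sensor matrix S = [[4/5, 100/97], [10, 50/17]]; det S = -13120/1649
solve [mL_A; mL_B] = S·[w00; w01] and [mR_A; mR_B] = S·[w10; w11]:
  w00 = 1, w01 = -1/2, w10 = 1, w11 = 0

1 -1/2 1 0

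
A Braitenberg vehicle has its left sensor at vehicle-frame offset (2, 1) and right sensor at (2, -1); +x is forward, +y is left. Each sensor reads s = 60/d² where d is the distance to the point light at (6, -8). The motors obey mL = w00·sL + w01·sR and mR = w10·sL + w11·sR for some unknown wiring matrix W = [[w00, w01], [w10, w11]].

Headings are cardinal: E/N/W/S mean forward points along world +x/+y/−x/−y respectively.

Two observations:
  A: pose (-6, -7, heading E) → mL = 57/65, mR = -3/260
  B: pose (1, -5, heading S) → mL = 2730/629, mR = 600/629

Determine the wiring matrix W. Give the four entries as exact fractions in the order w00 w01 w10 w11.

1 1/2 1/2 -1/2

obs A: pose=(-6,-7,E) → sL=15/26, sR=3/5, mL=57/65, mR=-3/260
obs B: pose=(1,-5,S) → sL=60/17, sR=60/37, mL=2730/629, mR=600/629
sensor matrix S = [[15/26, 3/5], [60/17, 60/37]]; det S = -9666/8177
solve [mL_A; mL_B] = S·[w00; w01] and [mR_A; mR_B] = S·[w10; w11]:
  w00 = 1, w01 = 1/2, w10 = 1/2, w11 = -1/2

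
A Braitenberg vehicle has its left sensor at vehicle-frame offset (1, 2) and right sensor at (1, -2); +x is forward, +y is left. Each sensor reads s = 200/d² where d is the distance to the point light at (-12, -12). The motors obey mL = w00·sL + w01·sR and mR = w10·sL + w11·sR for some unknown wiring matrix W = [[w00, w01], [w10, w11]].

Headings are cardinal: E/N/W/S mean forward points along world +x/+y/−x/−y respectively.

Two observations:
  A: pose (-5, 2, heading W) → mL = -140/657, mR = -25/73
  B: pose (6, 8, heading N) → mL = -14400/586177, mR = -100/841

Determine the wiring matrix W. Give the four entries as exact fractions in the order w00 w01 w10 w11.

obs A: pose=(-5,2,W) → sL=10/9, sR=50/73, mL=-140/657, mR=-25/73
obs B: pose=(6,8,N) → sL=200/697, sR=200/841, mL=-14400/586177, mR=-100/841
sensor matrix S = [[10/9, 50/73], [200/697, 200/841]]; det S = 26072000/385118289
solve [mL_A; mL_B] = S·[w00; w01] and [mR_A; mR_B] = S·[w10; w11]:
  w00 = -1/2, w01 = 1/2, w10 = 0, w11 = -1/2

-1/2 1/2 0 -1/2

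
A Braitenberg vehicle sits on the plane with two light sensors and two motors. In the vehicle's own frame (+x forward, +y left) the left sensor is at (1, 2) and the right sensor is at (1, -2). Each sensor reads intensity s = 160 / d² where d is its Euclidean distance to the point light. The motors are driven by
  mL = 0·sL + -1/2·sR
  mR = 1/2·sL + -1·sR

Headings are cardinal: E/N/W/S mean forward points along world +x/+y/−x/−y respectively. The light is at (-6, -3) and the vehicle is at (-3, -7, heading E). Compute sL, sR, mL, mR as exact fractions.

left sensor world pos  = (-2, -5); dL² = 20
right sensor world pos = (-2, -9); dR² = 52
sL = 160/20 = 8
sR = 160/52 = 40/13
mL = 0·sL + -1/2·sR = -20/13
mR = 1/2·sL + -1·sR = 12/13

8 40/13 -20/13 12/13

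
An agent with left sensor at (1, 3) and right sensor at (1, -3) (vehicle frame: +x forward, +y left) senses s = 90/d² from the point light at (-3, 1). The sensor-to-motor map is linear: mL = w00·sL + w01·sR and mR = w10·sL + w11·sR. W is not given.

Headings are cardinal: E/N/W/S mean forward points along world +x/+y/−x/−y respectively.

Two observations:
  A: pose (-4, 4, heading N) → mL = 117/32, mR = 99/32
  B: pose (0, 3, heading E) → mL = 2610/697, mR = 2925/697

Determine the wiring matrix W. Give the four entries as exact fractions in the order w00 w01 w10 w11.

1/2 1/2 -1/2 1

obs A: pose=(-4,4,N) → sL=45/16, sR=9/2, mL=117/32, mR=99/32
obs B: pose=(0,3,E) → sL=90/41, sR=90/17, mL=2610/697, mR=2925/697
sensor matrix S = [[45/16, 9/2], [90/41, 90/17]]; det S = 27945/5576
solve [mL_A; mL_B] = S·[w00; w01] and [mR_A; mR_B] = S·[w10; w11]:
  w00 = 1/2, w01 = 1/2, w10 = -1/2, w11 = 1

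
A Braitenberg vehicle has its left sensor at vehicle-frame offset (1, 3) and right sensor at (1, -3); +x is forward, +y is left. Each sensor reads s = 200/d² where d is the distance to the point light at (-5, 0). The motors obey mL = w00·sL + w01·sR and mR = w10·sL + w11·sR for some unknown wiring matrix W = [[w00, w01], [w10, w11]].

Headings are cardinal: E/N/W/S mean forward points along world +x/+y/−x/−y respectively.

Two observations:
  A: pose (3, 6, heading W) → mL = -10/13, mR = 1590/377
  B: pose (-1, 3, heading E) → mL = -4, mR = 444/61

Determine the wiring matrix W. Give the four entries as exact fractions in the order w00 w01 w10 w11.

obs A: pose=(3,6,W) → sL=100/29, sR=20/13, mL=-10/13, mR=1590/377
obs B: pose=(-1,3,E) → sL=200/61, sR=8, mL=-4, mR=444/61
sensor matrix S = [[100/29, 20/13], [200/61, 8]]; det S = 518400/22997
solve [mL_A; mL_B] = S·[w00; w01] and [mR_A; mR_B] = S·[w10; w11]:
  w00 = 0, w01 = -1/2, w10 = 1, w11 = 1/2

0 -1/2 1 1/2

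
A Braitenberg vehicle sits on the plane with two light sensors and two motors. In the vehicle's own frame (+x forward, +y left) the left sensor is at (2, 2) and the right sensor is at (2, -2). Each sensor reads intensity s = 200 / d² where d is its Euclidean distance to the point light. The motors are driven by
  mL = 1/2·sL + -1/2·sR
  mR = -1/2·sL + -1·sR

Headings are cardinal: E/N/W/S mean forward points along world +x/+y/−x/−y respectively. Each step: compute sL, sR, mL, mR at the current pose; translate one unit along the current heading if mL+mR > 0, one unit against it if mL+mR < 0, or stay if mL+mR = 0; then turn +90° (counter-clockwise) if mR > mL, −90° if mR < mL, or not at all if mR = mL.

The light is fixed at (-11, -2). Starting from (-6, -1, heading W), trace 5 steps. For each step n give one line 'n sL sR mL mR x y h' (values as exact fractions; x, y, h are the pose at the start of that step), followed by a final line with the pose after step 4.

0 20 100/9 40/9 -190/9 -6 -1 W
1 8 200/73 192/73 -492/73 -5 -1 N
2 50/17 50/17 0 -75/17 -5 -2 E
3 200/53 200/13 -4000/689 -11900/689 -6 -2 S
4 20 100/9 40/9 -190/9 -6 -1 W
final -5 -1 N

n=0: pose=(-6,-1,W); sL=20, sR=100/9; mL=40/9, mR=-190/9; mL+mR=-50/3 → advance -1; mR−mL=-230/9 → turn -1·90°
n=1: pose=(-5,-1,N); sL=8, sR=200/73; mL=192/73, mR=-492/73; mL+mR=-300/73 → advance -1; mR−mL=-684/73 → turn -1·90°
n=2: pose=(-5,-2,E); sL=50/17, sR=50/17; mL=0, mR=-75/17; mL+mR=-75/17 → advance -1; mR−mL=-75/17 → turn -1·90°
n=3: pose=(-6,-2,S); sL=200/53, sR=200/13; mL=-4000/689, mR=-11900/689; mL+mR=-300/13 → advance -1; mR−mL=-7900/689 → turn -1·90°
n=4: pose=(-6,-1,W); sL=20, sR=100/9; mL=40/9, mR=-190/9; mL+mR=-50/3 → advance -1; mR−mL=-230/9 → turn -1·90°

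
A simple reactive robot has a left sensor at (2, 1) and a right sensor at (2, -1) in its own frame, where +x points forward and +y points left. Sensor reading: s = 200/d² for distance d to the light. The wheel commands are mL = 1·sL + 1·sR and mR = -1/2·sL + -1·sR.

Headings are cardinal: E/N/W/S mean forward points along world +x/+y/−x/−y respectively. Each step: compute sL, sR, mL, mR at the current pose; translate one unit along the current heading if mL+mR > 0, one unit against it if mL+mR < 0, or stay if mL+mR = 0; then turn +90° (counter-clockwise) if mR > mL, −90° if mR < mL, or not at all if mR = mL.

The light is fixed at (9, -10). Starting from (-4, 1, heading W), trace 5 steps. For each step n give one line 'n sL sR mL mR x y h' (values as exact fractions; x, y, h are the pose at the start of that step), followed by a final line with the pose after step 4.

n=0: pose=(-4,1,W); sL=8/13, sR=200/369; mL=5552/4797, mR=-4076/4797; mL+mR=4/13 → advance +1; mR−mL=-9628/4797 → turn -1·90°
n=1: pose=(-5,1,N); sL=100/197, sR=100/169; mL=36600/33293, mR=-28150/33293; mL+mR=50/197 → advance +1; mR−mL=-64750/33293 → turn -1·90°
n=2: pose=(-5,2,E); sL=200/313, sR=40/53; mL=23120/16589, mR=-17820/16589; mL+mR=100/313 → advance +1; mR−mL=-40940/16589 → turn -1·90°
n=3: pose=(-4,2,S); sL=50/61, sR=25/37; mL=3375/2257, mR=-2450/2257; mL+mR=25/61 → advance +1; mR−mL=-5825/2257 → turn -1·90°
n=4: pose=(-4,1,W); sL=8/13, sR=200/369; mL=5552/4797, mR=-4076/4797; mL+mR=4/13 → advance +1; mR−mL=-9628/4797 → turn -1·90°

0 8/13 200/369 5552/4797 -4076/4797 -4 1 W
1 100/197 100/169 36600/33293 -28150/33293 -5 1 N
2 200/313 40/53 23120/16589 -17820/16589 -5 2 E
3 50/61 25/37 3375/2257 -2450/2257 -4 2 S
4 8/13 200/369 5552/4797 -4076/4797 -4 1 W
final -5 1 N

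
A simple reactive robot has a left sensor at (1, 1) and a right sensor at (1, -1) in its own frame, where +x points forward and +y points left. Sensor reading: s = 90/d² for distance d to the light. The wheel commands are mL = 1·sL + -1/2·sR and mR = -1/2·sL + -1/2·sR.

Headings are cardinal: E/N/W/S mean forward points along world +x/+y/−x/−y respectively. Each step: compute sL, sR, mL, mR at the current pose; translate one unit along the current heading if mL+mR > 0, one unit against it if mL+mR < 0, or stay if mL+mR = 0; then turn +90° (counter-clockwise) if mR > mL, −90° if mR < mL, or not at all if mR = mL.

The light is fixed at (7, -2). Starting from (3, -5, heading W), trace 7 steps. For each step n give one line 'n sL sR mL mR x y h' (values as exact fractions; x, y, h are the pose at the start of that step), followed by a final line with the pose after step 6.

0 90/41 90/29 765/1189 -3150/1189 3 -5 W
1 9/2 45/4 -9/8 -63/8 4 -5 N
2 90/13 90/29 2025/377 -1890/377 4 -6 E
3 45/13 45/17 945/442 -675/221 5 -6 S
4 18/5 90/13 9/65 -342/65 5 -5 W
5 45/4 45/2 0 -135/8 6 -5 N
6 10 18/5 41/5 -34/5 6 -6 E
final 7 -6 S

n=0: pose=(3,-5,W); sL=90/41, sR=90/29; mL=765/1189, mR=-3150/1189; mL+mR=-2385/1189 → advance -1; mR−mL=-135/41 → turn -1·90°
n=1: pose=(4,-5,N); sL=9/2, sR=45/4; mL=-9/8, mR=-63/8; mL+mR=-9 → advance -1; mR−mL=-27/4 → turn -1·90°
n=2: pose=(4,-6,E); sL=90/13, sR=90/29; mL=2025/377, mR=-1890/377; mL+mR=135/377 → advance +1; mR−mL=-135/13 → turn -1·90°
n=3: pose=(5,-6,S); sL=45/13, sR=45/17; mL=945/442, mR=-675/221; mL+mR=-405/442 → advance -1; mR−mL=-135/26 → turn -1·90°
n=4: pose=(5,-5,W); sL=18/5, sR=90/13; mL=9/65, mR=-342/65; mL+mR=-333/65 → advance -1; mR−mL=-27/5 → turn -1·90°
n=5: pose=(6,-5,N); sL=45/4, sR=45/2; mL=0, mR=-135/8; mL+mR=-135/8 → advance -1; mR−mL=-135/8 → turn -1·90°
n=6: pose=(6,-6,E); sL=10, sR=18/5; mL=41/5, mR=-34/5; mL+mR=7/5 → advance +1; mR−mL=-15 → turn -1·90°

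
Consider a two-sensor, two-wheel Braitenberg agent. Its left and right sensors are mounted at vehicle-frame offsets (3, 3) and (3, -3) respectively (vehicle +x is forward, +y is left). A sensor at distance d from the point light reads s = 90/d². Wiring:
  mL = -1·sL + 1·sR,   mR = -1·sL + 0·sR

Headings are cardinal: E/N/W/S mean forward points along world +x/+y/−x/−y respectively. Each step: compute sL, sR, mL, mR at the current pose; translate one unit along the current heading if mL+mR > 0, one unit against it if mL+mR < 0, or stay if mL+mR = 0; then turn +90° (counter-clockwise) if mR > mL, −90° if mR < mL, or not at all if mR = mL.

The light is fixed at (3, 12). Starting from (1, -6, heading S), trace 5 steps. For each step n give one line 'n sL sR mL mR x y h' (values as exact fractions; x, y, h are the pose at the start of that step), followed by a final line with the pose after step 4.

0 45/221 45/233 -540/51493 -45/221 1 -6 S
1 18/85 90/221 216/1105 -18/85 1 -5 W
2 45/106 9/20 27/1060 -45/106 2 -5 N
3 90/229 18/89 -3888/20381 -90/229 2 -6 E
4 45/221 45/233 -540/51493 -45/221 1 -6 S
final 1 -5 W

n=0: pose=(1,-6,S); sL=45/221, sR=45/233; mL=-540/51493, mR=-45/221; mL+mR=-11025/51493 → advance -1; mR−mL=-45/233 → turn -1·90°
n=1: pose=(1,-5,W); sL=18/85, sR=90/221; mL=216/1105, mR=-18/85; mL+mR=-18/1105 → advance -1; mR−mL=-90/221 → turn -1·90°
n=2: pose=(2,-5,N); sL=45/106, sR=9/20; mL=27/1060, mR=-45/106; mL+mR=-423/1060 → advance -1; mR−mL=-9/20 → turn -1·90°
n=3: pose=(2,-6,E); sL=90/229, sR=18/89; mL=-3888/20381, mR=-90/229; mL+mR=-11898/20381 → advance -1; mR−mL=-18/89 → turn -1·90°
n=4: pose=(1,-6,S); sL=45/221, sR=45/233; mL=-540/51493, mR=-45/221; mL+mR=-11025/51493 → advance -1; mR−mL=-45/233 → turn -1·90°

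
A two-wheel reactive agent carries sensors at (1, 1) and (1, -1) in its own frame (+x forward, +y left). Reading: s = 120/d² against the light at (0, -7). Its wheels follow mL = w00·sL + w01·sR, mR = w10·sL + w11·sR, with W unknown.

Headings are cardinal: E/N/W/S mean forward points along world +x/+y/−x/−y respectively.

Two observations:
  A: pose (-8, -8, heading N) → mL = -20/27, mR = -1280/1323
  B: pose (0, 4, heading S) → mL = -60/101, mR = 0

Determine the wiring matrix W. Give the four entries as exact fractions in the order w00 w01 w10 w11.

obs A: pose=(-8,-8,N) → sL=40/27, sR=120/49, mL=-20/27, mR=-1280/1323
obs B: pose=(0,4,S) → sL=120/101, sR=120/101, mL=-60/101, mR=0
sensor matrix S = [[40/27, 120/49], [120/101, 120/101]]; det S = -51200/44541
solve [mL_A; mL_B] = S·[w00; w01] and [mR_A; mR_B] = S·[w10; w11]:
  w00 = -1/2, w01 = 0, w10 = 1, w11 = -1

-1/2 0 1 -1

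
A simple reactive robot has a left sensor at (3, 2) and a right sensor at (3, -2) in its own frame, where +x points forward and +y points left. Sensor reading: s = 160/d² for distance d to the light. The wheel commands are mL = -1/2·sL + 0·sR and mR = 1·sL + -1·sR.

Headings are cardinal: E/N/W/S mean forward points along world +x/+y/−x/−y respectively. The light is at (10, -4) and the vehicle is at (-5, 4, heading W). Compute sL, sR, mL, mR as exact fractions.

left sensor world pos  = (-8, 2); dL² = 360
right sensor world pos = (-8, 6); dR² = 424
sL = 160/360 = 4/9
sR = 160/424 = 20/53
mL = -1/2·sL + 0·sR = -2/9
mR = 1·sL + -1·sR = 32/477

4/9 20/53 -2/9 32/477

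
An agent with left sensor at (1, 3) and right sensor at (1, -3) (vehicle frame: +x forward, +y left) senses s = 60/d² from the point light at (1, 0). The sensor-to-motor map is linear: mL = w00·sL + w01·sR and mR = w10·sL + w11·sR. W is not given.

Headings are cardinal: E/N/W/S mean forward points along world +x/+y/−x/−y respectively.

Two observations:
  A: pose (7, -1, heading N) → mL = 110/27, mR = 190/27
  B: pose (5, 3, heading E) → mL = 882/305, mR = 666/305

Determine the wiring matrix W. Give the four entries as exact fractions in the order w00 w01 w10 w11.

1/2 1 1 1/2

obs A: pose=(7,-1,N) → sL=20/3, sR=20/27, mL=110/27, mR=190/27
obs B: pose=(5,3,E) → sL=60/61, sR=12/5, mL=882/305, mR=666/305
sensor matrix S = [[20/3, 20/27], [60/61, 12/5]]; det S = 8384/549
solve [mL_A; mL_B] = S·[w00; w01] and [mR_A; mR_B] = S·[w10; w11]:
  w00 = 1/2, w01 = 1, w10 = 1, w11 = 1/2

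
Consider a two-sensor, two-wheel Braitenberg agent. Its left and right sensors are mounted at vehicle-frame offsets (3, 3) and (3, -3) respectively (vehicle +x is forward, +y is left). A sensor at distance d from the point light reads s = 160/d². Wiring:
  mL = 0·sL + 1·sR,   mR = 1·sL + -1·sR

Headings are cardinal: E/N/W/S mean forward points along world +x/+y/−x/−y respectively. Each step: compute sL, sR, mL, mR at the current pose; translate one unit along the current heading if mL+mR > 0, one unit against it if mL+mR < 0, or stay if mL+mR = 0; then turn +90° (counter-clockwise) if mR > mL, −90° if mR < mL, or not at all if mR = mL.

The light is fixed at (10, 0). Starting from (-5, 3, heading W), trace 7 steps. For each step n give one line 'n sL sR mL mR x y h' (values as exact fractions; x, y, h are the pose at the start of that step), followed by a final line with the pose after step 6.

0 40/81 4/9 4/9 4/81 -5 3 W
1 160/397 32/41 32/41 -6144/16277 -6 3 N
2 80/109 16/17 16/17 -384/1853 -6 4 E
3 32/29 32/65 32/65 1152/1885 -5 4 S
4 8/9 10/9 10/9 -2/9 -5 3 E
5 160/121 160/289 160/289 26880/34969 -4 3 S
6 80/73 80/61 80/61 -960/4453 -4 2 E
final -3 2 S

n=0: pose=(-5,3,W); sL=40/81, sR=4/9; mL=4/9, mR=4/81; mL+mR=40/81 → advance +1; mR−mL=-32/81 → turn -1·90°
n=1: pose=(-6,3,N); sL=160/397, sR=32/41; mL=32/41, mR=-6144/16277; mL+mR=160/397 → advance +1; mR−mL=-18848/16277 → turn -1·90°
n=2: pose=(-6,4,E); sL=80/109, sR=16/17; mL=16/17, mR=-384/1853; mL+mR=80/109 → advance +1; mR−mL=-2128/1853 → turn -1·90°
n=3: pose=(-5,4,S); sL=32/29, sR=32/65; mL=32/65, mR=1152/1885; mL+mR=32/29 → advance +1; mR−mL=224/1885 → turn +1·90°
n=4: pose=(-5,3,E); sL=8/9, sR=10/9; mL=10/9, mR=-2/9; mL+mR=8/9 → advance +1; mR−mL=-4/3 → turn -1·90°
n=5: pose=(-4,3,S); sL=160/121, sR=160/289; mL=160/289, mR=26880/34969; mL+mR=160/121 → advance +1; mR−mL=7520/34969 → turn +1·90°
n=6: pose=(-4,2,E); sL=80/73, sR=80/61; mL=80/61, mR=-960/4453; mL+mR=80/73 → advance +1; mR−mL=-6800/4453 → turn -1·90°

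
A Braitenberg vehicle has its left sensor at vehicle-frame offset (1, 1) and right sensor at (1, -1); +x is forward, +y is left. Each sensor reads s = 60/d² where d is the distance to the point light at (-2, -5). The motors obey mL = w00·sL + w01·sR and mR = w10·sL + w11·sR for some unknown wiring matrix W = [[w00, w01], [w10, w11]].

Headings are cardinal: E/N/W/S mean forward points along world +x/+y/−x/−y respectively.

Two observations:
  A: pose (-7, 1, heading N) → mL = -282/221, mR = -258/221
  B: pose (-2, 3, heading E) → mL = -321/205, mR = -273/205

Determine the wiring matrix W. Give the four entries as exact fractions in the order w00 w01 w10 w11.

-1/2 -1 -1 -1/2

obs A: pose=(-7,1,N) → sL=12/17, sR=12/13, mL=-282/221, mR=-258/221
obs B: pose=(-2,3,E) → sL=30/41, sR=6/5, mL=-321/205, mR=-273/205
sensor matrix S = [[12/17, 12/13], [30/41, 6/5]]; det S = 7776/45305
solve [mL_A; mL_B] = S·[w00; w01] and [mR_A; mR_B] = S·[w10; w11]:
  w00 = -1/2, w01 = -1, w10 = -1, w11 = -1/2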